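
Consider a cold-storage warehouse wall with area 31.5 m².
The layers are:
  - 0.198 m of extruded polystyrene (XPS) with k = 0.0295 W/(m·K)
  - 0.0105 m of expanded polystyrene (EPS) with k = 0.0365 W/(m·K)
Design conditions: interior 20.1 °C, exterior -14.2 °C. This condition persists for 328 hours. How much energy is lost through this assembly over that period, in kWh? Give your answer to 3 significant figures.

50.6 kWh

0.198/0.0295 = 6.712
0.0105/0.0365 = 0.2877
R_total = 6.712 + 0.2877 = 7 m²·K/W
Q = 31.5 × (20.1 − (-14.2)) / 7 = 154.4 W
E = 154.4 W × 328 h / 1000 = 50.63 kWh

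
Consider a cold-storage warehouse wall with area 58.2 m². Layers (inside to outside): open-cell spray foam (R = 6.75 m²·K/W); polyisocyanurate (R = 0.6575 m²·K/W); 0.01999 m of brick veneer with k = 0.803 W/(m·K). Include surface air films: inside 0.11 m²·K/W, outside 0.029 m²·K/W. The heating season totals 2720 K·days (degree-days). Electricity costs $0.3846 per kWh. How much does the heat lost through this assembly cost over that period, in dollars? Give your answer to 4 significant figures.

0.01999/0.803 = 0.024894
R_total = 0.11 + 6.75 + 0.6575 + 0.024894 + 0.029 = 7.5714 m²·K/W
E = A × HDD × 24 / R / 1000 = 58.2 × 2720 × 24 / 7.5714 / 1000 = 501.8 kWh
Cost = 501.8 × 0.3846 = $192.99

193.0 dollars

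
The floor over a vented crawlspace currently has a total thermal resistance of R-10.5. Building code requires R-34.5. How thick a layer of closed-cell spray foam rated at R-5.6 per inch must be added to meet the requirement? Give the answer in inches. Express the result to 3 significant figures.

ΔR = 34.5 − 10.5 = 24 ft²·°F·h/BTU
L = ΔR / (R/in) = 24/5.6 = 4.286 in

4.29 in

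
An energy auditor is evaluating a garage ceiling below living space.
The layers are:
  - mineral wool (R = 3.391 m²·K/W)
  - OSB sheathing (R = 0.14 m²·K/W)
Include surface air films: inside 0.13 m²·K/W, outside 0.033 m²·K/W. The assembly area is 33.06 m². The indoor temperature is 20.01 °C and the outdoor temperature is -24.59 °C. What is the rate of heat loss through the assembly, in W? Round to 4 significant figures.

R_total = 0.13 + 3.391 + 0.14 + 0.033 = 3.694 m²·K/W
Q = A·ΔT/R = 33.06 × (20.01 − (-24.59)) / 3.694 = 399.15 W

399.2 W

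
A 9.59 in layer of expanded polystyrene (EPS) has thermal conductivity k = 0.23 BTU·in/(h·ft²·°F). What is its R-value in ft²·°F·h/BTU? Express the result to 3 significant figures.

41.7 ft²·°F·h/BTU

R = L/k = 9.59/0.23 = 41.7 ft²·°F·h/BTU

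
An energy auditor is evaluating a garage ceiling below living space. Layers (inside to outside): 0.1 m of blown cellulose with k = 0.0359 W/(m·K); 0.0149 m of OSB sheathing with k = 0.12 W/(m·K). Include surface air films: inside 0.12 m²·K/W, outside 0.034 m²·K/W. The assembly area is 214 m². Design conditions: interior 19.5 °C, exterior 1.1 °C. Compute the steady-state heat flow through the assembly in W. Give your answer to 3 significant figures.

1290 W

0.1/0.0359 = 2.786
0.0149/0.12 = 0.1242
R_total = 0.12 + 2.786 + 0.1242 + 0.034 = 3.064 m²·K/W
Q = A·ΔT/R = 214 × (19.5 − 1.1) / 3.064 = 1285 W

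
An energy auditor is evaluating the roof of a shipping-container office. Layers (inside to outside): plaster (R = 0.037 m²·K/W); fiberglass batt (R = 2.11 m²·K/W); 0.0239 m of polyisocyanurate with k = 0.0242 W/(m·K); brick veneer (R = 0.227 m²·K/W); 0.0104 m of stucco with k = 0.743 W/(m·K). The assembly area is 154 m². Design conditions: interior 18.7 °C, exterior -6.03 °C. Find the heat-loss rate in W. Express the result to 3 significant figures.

1130 W

0.0239/0.0242 = 0.9876
0.0104/0.743 = 0.014
R_total = 0.037 + 2.11 + 0.9876 + 0.227 + 0.014 = 3.376 m²·K/W
Q = A·ΔT/R = 154 × (18.7 − (-6.03)) / 3.376 = 1128 W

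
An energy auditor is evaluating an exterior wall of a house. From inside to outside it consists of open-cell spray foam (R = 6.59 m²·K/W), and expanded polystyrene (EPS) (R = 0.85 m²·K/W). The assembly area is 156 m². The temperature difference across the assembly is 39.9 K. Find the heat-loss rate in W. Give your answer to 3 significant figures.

R_total = 6.59 + 0.85 = 7.44 m²·K/W
Q = A·ΔT/R = 156 × 39.9 / 7.44 = 836.6 W

837 W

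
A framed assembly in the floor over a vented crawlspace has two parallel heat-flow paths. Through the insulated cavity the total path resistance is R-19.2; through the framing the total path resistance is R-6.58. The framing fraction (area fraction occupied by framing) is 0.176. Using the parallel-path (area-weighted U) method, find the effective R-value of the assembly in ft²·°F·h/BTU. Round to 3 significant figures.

U_eff = 0.824/19.2 + 0.176/6.58 = 0.04292 + 0.02675 = 0.06966
R_eff = 1/U_eff = 14.35 ft²·°F·h/BTU

14.4 ft²·°F·h/BTU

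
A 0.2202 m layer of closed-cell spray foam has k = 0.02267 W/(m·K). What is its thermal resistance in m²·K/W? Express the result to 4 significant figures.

R = L/k = 0.2202/0.02267 = 9.7133 m²·K/W

9.713 m²·K/W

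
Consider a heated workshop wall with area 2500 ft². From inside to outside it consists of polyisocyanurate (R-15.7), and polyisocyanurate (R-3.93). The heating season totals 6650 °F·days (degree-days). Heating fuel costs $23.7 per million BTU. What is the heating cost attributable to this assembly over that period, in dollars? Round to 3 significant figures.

482 dollars

R_total = 15.7 + 3.93 = 19.63 ft²·°F·h/BTU
E = A × HDD × 24 / R = 2500 × 6650 × 24 / 19.63 = 20330000 BTU
Cost = 20330000/10⁶ × 23.7 = $481.7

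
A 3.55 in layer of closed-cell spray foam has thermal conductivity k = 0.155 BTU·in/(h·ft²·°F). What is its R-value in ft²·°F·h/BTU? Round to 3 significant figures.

R = L/k = 3.55/0.155 = 22.9 ft²·°F·h/BTU

22.9 ft²·°F·h/BTU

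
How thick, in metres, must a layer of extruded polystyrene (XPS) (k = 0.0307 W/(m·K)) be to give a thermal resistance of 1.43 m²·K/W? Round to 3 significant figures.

L = R·k = 1.43 × 0.0307 = 0.0439 m

0.0439 m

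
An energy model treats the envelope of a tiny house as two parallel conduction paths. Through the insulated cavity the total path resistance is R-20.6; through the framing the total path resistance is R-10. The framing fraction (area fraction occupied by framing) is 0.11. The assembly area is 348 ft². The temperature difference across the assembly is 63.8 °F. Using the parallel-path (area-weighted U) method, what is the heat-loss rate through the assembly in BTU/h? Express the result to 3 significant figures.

U_eff = 0.89/20.6 + 0.11/10 = 0.0432 + 0.011 = 0.0542
R_eff = 1/U_eff = 18.45 ft²·°F·h/BTU
Q = 348 × 63.8 / 18.45 = 1203 BTU/h

1200 BTU/h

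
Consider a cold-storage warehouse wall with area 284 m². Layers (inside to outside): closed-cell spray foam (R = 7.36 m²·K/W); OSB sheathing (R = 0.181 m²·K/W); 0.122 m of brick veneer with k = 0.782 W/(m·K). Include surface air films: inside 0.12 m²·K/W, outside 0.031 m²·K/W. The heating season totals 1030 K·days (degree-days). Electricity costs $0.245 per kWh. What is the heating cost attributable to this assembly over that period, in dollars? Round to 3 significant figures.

0.122/0.782 = 0.156
R_total = 0.12 + 7.36 + 0.181 + 0.156 + 0.031 = 7.848 m²·K/W
E = A × HDD × 24 / R / 1000 = 284 × 1030 × 24 / 7.848 / 1000 = 894.6 kWh
Cost = 894.6 × 0.245 = $219.2

219 dollars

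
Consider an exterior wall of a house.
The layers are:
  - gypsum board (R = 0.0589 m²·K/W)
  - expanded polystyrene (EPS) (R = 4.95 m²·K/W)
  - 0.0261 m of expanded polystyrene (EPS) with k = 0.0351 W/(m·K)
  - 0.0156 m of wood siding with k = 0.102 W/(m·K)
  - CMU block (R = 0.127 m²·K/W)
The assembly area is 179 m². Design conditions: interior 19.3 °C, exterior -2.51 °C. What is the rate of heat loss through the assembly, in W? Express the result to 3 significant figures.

0.0261/0.0351 = 0.7436
0.0156/0.102 = 0.1529
R_total = 0.0589 + 4.95 + 0.7436 + 0.1529 + 0.127 = 6.032 m²·K/W
Q = A·ΔT/R = 179 × (19.3 − (-2.51)) / 6.032 = 647.2 W

647 W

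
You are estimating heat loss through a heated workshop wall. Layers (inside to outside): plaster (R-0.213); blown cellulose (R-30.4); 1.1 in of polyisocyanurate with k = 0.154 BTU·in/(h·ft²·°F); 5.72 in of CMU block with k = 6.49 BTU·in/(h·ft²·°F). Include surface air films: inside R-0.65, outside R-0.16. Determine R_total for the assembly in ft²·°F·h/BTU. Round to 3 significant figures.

1.1/0.154 = 7.143
5.72/6.49 = 0.8814
R_total = 0.65 + 0.213 + 30.4 + 7.143 + 0.8814 + 0.16 = 39.45 ft²·°F·h/BTU

39.4 ft²·°F·h/BTU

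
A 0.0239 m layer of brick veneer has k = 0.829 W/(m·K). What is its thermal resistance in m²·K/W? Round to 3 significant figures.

R = L/k = 0.0239/0.829 = 0.02883 m²·K/W

0.0288 m²·K/W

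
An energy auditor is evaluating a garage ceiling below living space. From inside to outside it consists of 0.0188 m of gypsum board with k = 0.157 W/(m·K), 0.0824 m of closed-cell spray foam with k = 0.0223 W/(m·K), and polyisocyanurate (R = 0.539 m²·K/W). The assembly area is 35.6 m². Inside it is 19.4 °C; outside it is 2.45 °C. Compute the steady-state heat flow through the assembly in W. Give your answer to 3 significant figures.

0.0188/0.157 = 0.1197
0.0824/0.0223 = 3.695
R_total = 0.1197 + 3.695 + 0.539 = 4.354 m²·K/W
Q = A·ΔT/R = 35.6 × (19.4 − 2.45) / 4.354 = 138.6 W

139 W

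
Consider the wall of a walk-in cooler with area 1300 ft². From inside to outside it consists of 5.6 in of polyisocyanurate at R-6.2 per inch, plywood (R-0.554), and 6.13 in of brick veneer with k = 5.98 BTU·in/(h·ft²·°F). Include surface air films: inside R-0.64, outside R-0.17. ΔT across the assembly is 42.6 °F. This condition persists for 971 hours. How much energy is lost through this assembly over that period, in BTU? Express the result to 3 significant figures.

5.6 × 6.2 = 34.72
6.13/5.98 = 1.025
R_total = 0.64 + 34.72 + 0.554 + 1.025 + 0.17 = 37.11 ft²·°F·h/BTU
Q = 1300 × 42.6 / 37.11 = 1492 BTU/h
E = 1492 × 971 = 1449000 BTU

1450000 BTU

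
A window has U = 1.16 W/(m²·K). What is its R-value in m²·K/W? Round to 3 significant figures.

R = 1/U = 1/1.16 = 0.8621

0.862 m²·K/W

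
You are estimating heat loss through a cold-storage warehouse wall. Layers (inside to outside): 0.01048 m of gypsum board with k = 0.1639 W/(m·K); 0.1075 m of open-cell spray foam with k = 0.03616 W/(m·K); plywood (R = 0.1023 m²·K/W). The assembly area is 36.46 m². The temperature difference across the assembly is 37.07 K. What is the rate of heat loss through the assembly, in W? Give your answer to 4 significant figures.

430.6 W

0.01048/0.1639 = 0.063941
0.1075/0.03616 = 2.9729
R_total = 0.063941 + 2.9729 + 0.1023 = 3.1391 m²·K/W
Q = A·ΔT/R = 36.46 × 37.07 / 3.1391 = 430.55 W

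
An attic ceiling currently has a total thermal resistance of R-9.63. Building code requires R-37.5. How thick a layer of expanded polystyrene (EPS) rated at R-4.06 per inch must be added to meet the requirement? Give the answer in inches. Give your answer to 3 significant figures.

6.86 in

ΔR = 37.5 − 9.63 = 27.87 ft²·°F·h/BTU
L = ΔR / (R/in) = 27.87/4.06 = 6.865 in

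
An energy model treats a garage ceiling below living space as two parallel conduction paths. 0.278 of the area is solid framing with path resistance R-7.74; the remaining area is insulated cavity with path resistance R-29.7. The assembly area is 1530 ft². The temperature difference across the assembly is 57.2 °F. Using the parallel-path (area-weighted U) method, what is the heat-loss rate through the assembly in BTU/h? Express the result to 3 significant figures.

U_eff = 0.722/29.7 + 0.278/7.74 = 0.02431 + 0.03592 = 0.06023
R_eff = 1/U_eff = 16.6 ft²·°F·h/BTU
Q = 1530 × 57.2 / 16.6 = 5271 BTU/h

5270 BTU/h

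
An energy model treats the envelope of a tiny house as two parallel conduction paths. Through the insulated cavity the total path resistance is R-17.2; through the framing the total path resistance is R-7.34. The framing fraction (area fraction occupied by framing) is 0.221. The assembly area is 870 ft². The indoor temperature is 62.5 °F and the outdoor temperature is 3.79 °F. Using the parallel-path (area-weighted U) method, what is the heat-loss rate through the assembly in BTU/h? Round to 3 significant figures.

3850 BTU/h

U_eff = 0.779/17.2 + 0.221/7.34 = 0.04529 + 0.03011 = 0.0754
R_eff = 1/U_eff = 13.26 ft²·°F·h/BTU
Q = 870 × (62.5 − 3.79) / 13.26 = 3851 BTU/h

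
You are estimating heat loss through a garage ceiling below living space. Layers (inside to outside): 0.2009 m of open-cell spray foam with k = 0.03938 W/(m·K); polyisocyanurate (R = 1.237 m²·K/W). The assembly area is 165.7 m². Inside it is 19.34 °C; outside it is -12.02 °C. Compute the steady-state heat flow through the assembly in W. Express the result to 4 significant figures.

819.8 W

0.2009/0.03938 = 5.1016
R_total = 5.1016 + 1.237 = 6.3386 m²·K/W
Q = A·ΔT/R = 165.7 × (19.34 − (-12.02)) / 6.3386 = 819.8 W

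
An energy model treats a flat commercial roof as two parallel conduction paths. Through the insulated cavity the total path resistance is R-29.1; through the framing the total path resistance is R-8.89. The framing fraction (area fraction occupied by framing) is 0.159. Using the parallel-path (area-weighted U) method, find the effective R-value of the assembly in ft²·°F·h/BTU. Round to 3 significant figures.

21.4 ft²·°F·h/BTU

U_eff = 0.841/29.1 + 0.159/8.89 = 0.0289 + 0.01789 = 0.04679
R_eff = 1/U_eff = 21.37 ft²·°F·h/BTU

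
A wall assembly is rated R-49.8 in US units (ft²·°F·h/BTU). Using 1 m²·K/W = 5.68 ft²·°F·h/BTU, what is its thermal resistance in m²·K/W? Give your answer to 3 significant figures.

R_SI = 49.8/5.68 = 8.768

8.77 m²·K/W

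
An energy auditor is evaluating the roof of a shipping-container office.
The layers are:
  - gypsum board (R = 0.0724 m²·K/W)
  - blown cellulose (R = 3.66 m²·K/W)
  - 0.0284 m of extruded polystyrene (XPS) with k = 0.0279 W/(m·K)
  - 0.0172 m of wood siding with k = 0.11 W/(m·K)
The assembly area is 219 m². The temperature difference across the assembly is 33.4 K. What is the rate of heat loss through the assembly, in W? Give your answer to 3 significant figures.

1490 W

0.0284/0.0279 = 1.018
0.0172/0.11 = 0.1564
R_total = 0.0724 + 3.66 + 1.018 + 0.1564 = 4.907 m²·K/W
Q = A·ΔT/R = 219 × 33.4 / 4.907 = 1491 W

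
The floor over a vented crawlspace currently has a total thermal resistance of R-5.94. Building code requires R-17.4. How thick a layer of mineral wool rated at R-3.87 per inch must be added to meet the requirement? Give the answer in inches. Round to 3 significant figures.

ΔR = 17.4 − 5.94 = 11.46 ft²·°F·h/BTU
L = ΔR / (R/in) = 11.46/3.87 = 2.961 in

2.96 in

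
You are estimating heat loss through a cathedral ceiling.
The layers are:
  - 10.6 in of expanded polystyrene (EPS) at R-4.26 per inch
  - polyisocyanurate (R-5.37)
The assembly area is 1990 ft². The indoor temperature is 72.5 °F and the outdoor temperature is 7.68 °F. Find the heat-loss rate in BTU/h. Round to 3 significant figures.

2550 BTU/h

10.6 × 4.26 = 45.16
R_total = 45.16 + 5.37 = 50.53 ft²·°F·h/BTU
Q = A·ΔT/R = 1990 × (72.5 − 7.68) / 50.53 = 2553 BTU/h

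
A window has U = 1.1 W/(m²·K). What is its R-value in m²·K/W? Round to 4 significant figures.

R = 1/U = 1/1.1 = 0.90909

0.9091 m²·K/W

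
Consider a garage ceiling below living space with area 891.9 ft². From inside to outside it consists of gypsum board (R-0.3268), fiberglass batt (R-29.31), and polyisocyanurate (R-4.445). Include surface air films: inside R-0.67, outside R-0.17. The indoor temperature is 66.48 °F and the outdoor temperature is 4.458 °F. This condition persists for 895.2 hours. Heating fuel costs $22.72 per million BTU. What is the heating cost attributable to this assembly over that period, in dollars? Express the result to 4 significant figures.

R_total = 0.67 + 0.3268 + 29.31 + 4.445 + 0.17 = 34.922 ft²·°F·h/BTU
Q = 891.9 × (66.48 − 4.458) / 34.922 = 1584 BTU/h
E = 1584 × 895.2 = 1418000 BTU
Cost = 1418000/10⁶ × 22.72 = $32.218

32.22 dollars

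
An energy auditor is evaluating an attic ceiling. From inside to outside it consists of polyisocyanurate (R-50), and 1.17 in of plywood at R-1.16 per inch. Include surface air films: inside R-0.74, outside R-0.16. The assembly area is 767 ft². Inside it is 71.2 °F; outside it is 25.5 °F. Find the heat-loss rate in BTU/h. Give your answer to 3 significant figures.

1.17 × 1.16 = 1.357
R_total = 0.74 + 50 + 1.357 + 0.16 = 52.26 ft²·°F·h/BTU
Q = A·ΔT/R = 767 × (71.2 − 25.5) / 52.26 = 670.8 BTU/h

671 BTU/h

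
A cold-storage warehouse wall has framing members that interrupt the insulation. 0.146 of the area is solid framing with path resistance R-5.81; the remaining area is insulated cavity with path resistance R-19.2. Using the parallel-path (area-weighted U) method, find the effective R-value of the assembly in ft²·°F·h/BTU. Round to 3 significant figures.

U_eff = 0.854/19.2 + 0.146/5.81 = 0.04448 + 0.02513 = 0.06961
R_eff = 1/U_eff = 14.37 ft²·°F·h/BTU

14.4 ft²·°F·h/BTU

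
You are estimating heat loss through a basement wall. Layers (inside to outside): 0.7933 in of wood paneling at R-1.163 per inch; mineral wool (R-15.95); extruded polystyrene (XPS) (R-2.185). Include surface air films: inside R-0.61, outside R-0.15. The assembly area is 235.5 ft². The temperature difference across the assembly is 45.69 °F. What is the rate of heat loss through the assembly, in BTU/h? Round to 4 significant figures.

0.7933 × 1.163 = 0.92261
R_total = 0.61 + 0.92261 + 15.95 + 2.185 + 0.15 = 19.818 ft²·°F·h/BTU
Q = A·ΔT/R = 235.5 × 45.69 / 19.818 = 542.95 BTU/h

543.0 BTU/h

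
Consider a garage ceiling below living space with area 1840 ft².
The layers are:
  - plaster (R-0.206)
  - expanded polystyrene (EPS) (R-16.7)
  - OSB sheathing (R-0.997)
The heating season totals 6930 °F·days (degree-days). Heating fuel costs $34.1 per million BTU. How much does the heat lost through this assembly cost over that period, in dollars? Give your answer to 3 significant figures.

583 dollars

R_total = 0.206 + 16.7 + 0.997 = 17.9 ft²·°F·h/BTU
E = A × HDD × 24 / R = 1840 × 6930 × 24 / 17.9 = 17090000 BTU
Cost = 17090000/10⁶ × 34.1 = $582.9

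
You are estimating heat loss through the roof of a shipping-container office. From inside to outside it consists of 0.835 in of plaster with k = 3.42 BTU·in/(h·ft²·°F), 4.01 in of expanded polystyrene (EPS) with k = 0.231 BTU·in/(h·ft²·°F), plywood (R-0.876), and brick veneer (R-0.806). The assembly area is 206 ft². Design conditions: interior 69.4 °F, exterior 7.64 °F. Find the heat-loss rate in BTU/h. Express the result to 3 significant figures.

0.835/3.42 = 0.2442
4.01/0.231 = 17.36
R_total = 0.2442 + 17.36 + 0.876 + 0.806 = 19.29 ft²·°F·h/BTU
Q = A·ΔT/R = 206 × (69.4 − 7.64) / 19.29 = 659.7 BTU/h

660 BTU/h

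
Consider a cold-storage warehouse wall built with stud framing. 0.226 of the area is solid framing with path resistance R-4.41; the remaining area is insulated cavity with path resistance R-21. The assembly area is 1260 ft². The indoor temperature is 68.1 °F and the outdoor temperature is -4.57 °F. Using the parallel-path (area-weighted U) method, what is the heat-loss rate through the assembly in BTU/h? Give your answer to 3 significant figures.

U_eff = 0.774/21 + 0.226/4.41 = 0.03686 + 0.05125 = 0.0881
R_eff = 1/U_eff = 11.35 ft²·°F·h/BTU
Q = 1260 × (68.1 − (-4.57)) / 11.35 = 8067 BTU/h

8070 BTU/h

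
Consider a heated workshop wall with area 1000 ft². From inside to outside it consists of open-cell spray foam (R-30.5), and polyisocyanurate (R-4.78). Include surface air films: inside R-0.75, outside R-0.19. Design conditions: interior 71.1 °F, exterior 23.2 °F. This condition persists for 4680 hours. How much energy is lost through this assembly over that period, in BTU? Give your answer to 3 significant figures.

6190000 BTU

R_total = 0.75 + 30.5 + 4.78 + 0.19 = 36.22 ft²·°F·h/BTU
Q = 1000 × (71.1 − 23.2) / 36.22 = 1322 BTU/h
E = 1322 × 4680 = 6189000 BTU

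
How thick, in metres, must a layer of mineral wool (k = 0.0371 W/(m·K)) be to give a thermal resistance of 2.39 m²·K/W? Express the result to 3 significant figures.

L = R·k = 2.39 × 0.0371 = 0.08867 m

0.0887 m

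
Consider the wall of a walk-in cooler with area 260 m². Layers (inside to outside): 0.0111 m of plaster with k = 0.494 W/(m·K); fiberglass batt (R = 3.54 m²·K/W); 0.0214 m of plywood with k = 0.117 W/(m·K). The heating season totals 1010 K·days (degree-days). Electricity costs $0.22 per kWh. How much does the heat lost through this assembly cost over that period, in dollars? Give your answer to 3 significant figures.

0.0111/0.494 = 0.02247
0.0214/0.117 = 0.1829
R_total = 0.02247 + 3.54 + 0.1829 = 3.745 m²·K/W
E = A × HDD × 24 / R / 1000 = 260 × 1010 × 24 / 3.745 / 1000 = 1683 kWh
Cost = 1683 × 0.22 = $370.2

370 dollars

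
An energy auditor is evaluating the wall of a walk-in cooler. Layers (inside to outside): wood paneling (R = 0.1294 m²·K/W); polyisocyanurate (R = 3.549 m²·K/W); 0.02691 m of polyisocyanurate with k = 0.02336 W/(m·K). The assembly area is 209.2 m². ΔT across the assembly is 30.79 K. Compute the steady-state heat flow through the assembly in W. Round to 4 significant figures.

1333 W

0.02691/0.02336 = 1.152
R_total = 0.1294 + 3.549 + 1.152 = 4.8304 m²·K/W
Q = A·ΔT/R = 209.2 × 30.79 / 4.8304 = 1333.5 W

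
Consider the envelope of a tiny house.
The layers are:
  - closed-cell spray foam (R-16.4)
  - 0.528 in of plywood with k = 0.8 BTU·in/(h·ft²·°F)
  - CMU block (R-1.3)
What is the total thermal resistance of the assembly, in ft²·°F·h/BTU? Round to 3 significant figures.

0.528/0.8 = 0.66
R_total = 16.4 + 0.66 + 1.3 = 18.36 ft²·°F·h/BTU

18.4 ft²·°F·h/BTU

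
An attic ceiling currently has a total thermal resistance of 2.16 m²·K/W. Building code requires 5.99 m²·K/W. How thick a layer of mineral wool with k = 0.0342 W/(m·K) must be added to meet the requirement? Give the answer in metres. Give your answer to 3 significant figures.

ΔR = 5.99 − 2.16 = 3.83 m²·K/W
L = ΔR × k = 3.83 × 0.0342 = 0.131 m

0.131 m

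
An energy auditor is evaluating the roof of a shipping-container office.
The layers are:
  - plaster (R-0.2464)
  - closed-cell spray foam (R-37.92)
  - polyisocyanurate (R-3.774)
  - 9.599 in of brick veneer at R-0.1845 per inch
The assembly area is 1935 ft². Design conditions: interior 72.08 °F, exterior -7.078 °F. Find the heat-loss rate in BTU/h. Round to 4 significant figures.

3504 BTU/h

9.599 × 0.1845 = 1.771
R_total = 0.2464 + 37.92 + 3.774 + 1.771 = 43.711 ft²·°F·h/BTU
Q = A·ΔT/R = 1935 × (72.08 − (-7.078)) / 43.711 = 3504.1 BTU/h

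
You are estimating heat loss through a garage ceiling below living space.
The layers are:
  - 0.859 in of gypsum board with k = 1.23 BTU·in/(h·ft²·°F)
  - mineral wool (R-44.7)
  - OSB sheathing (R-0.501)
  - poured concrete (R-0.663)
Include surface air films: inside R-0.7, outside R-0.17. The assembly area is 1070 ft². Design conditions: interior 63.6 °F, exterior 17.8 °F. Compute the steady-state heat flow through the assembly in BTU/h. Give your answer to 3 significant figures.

1030 BTU/h

0.859/1.23 = 0.6984
R_total = 0.7 + 0.6984 + 44.7 + 0.501 + 0.663 + 0.17 = 47.43 ft²·°F·h/BTU
Q = A·ΔT/R = 1070 × (63.6 − 17.8) / 47.43 = 1033 BTU/h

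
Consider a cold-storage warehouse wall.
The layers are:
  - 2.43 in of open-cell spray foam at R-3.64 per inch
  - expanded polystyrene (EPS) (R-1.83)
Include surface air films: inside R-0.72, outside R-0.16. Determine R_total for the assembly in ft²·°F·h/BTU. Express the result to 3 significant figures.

2.43 × 3.64 = 8.845
R_total = 0.72 + 8.845 + 1.83 + 0.16 = 11.56 ft²·°F·h/BTU

11.6 ft²·°F·h/BTU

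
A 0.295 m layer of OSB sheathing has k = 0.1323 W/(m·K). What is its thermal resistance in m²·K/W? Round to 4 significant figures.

R = L/k = 0.295/0.1323 = 2.2298 m²·K/W

2.230 m²·K/W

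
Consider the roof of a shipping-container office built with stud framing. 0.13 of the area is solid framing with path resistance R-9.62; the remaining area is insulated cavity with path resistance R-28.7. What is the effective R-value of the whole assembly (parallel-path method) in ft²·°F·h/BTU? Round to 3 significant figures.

22.8 ft²·°F·h/BTU

U_eff = 0.87/28.7 + 0.13/9.62 = 0.03031 + 0.01351 = 0.04383
R_eff = 1/U_eff = 22.82 ft²·°F·h/BTU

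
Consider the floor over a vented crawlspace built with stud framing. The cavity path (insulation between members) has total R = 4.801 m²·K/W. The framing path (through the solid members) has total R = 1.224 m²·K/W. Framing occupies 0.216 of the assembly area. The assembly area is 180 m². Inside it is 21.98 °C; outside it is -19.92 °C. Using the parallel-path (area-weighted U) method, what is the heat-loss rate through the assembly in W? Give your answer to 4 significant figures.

2563 W

U_eff = 0.784/4.801 + 0.216/1.224 = 0.1633 + 0.17647 = 0.33977
R_eff = 1/U_eff = 2.9432 m²·K/W
Q = 180 × (21.98 − (-19.92)) / 2.9432 = 2562.5 W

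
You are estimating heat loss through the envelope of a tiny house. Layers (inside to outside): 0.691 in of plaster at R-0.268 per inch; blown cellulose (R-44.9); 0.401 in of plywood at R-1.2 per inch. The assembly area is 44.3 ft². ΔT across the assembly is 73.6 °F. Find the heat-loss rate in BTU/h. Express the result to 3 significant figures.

71.6 BTU/h

0.691 × 0.268 = 0.1852
0.401 × 1.2 = 0.4812
R_total = 0.1852 + 44.9 + 0.4812 = 45.57 ft²·°F·h/BTU
Q = A·ΔT/R = 44.3 × 73.6 / 45.57 = 71.55 BTU/h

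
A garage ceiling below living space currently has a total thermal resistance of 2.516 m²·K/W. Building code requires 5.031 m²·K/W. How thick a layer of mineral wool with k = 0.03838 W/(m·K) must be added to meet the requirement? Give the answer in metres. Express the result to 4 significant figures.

ΔR = 5.031 − 2.516 = 2.515 m²·K/W
L = ΔR × k = 2.515 × 0.03838 = 0.096526 m

0.09653 m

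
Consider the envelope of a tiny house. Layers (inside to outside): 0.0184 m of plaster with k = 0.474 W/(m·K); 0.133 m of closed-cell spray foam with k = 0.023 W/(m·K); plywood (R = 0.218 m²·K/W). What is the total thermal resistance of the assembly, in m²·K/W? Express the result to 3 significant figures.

0.0184/0.474 = 0.03882
0.133/0.023 = 5.783
R_total = 0.03882 + 5.783 + 0.218 = 6.039 m²·K/W

6.04 m²·K/W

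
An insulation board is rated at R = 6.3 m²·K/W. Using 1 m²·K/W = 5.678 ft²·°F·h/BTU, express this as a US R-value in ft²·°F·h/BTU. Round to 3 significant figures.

R_US = 6.3 × 5.678 = 35.77

35.8 ft²·°F·h/BTU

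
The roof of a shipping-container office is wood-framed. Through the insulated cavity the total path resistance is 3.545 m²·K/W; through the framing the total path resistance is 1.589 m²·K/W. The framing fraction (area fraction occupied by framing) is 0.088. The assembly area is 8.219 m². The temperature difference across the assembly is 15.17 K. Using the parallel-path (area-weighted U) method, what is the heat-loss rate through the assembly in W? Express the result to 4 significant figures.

38.98 W

U_eff = 0.912/3.545 + 0.088/1.589 = 0.25726 + 0.055381 = 0.31264
R_eff = 1/U_eff = 3.1985 m²·K/W
Q = 8.219 × 15.17 / 3.1985 = 38.981 W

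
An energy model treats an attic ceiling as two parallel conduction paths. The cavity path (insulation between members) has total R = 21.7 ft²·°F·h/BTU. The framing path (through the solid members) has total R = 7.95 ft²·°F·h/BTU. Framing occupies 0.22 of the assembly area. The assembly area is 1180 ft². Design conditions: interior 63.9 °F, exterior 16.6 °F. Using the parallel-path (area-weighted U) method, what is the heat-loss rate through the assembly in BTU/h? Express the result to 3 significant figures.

3550 BTU/h

U_eff = 0.78/21.7 + 0.22/7.95 = 0.03594 + 0.02767 = 0.06362
R_eff = 1/U_eff = 15.72 ft²·°F·h/BTU
Q = 1180 × (63.9 − 16.6) / 15.72 = 3551 BTU/h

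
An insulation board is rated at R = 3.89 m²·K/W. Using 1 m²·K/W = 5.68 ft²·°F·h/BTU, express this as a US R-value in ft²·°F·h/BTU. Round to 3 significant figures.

R_US = 3.89 × 5.68 = 22.1

22.1 ft²·°F·h/BTU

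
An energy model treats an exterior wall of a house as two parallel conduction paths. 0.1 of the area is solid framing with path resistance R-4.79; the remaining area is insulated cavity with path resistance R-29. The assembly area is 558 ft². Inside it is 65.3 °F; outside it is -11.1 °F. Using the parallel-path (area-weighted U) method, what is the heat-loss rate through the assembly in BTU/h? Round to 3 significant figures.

U_eff = 0.9/29 + 0.1/4.79 = 0.03103 + 0.02088 = 0.05191
R_eff = 1/U_eff = 19.26 ft²·°F·h/BTU
Q = 558 × (65.3 − (-11.1)) / 19.26 = 2213 BTU/h

2210 BTU/h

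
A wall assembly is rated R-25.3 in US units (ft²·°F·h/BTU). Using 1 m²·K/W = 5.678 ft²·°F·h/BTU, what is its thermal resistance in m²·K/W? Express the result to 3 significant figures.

4.46 m²·K/W

R_SI = 25.3/5.678 = 4.456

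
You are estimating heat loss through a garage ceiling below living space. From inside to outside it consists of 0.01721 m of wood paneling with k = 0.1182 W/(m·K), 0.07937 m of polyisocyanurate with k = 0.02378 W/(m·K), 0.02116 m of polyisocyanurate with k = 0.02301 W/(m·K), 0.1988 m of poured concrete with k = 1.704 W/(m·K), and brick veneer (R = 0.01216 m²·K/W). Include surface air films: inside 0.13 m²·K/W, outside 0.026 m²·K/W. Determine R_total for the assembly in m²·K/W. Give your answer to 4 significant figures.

4.688 m²·K/W

0.01721/0.1182 = 0.1456
0.07937/0.02378 = 3.3377
0.02116/0.02301 = 0.9196
0.1988/1.704 = 0.11667
R_total = 0.13 + 0.1456 + 3.3377 + 0.9196 + 0.11667 + 0.01216 + 0.026 = 4.6877 m²·K/W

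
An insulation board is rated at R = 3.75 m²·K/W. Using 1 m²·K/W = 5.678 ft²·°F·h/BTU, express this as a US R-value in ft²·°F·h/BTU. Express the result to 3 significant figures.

R_US = 3.75 × 5.678 = 21.29

21.3 ft²·°F·h/BTU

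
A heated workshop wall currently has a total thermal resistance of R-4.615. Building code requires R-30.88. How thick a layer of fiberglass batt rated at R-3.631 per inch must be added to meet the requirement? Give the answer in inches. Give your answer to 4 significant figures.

7.234 in

ΔR = 30.88 − 4.615 = 26.265 ft²·°F·h/BTU
L = ΔR / (R/in) = 26.265/3.631 = 7.2335 in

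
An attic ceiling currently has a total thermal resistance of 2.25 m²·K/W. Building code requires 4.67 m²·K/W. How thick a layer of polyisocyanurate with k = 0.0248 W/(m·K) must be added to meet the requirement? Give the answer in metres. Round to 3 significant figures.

0.0600 m

ΔR = 4.67 − 2.25 = 2.42 m²·K/W
L = ΔR × k = 2.42 × 0.0248 = 0.06002 m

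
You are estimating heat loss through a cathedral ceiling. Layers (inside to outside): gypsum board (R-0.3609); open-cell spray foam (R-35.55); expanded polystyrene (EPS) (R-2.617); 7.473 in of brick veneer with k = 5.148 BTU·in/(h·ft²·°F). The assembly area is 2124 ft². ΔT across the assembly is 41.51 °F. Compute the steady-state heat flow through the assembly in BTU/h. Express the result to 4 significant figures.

2205 BTU/h

7.473/5.148 = 1.4516
R_total = 0.3609 + 35.55 + 2.617 + 1.4516 = 39.98 ft²·°F·h/BTU
Q = A·ΔT/R = 2124 × 41.51 / 39.98 = 2205.3 BTU/h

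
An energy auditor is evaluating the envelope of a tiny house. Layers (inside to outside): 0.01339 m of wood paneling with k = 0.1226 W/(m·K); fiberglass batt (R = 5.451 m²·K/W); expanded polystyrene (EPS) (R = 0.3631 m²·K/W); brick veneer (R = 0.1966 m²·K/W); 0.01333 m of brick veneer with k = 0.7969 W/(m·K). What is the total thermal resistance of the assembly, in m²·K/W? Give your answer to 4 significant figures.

6.137 m²·K/W

0.01339/0.1226 = 0.10922
0.01333/0.7969 = 0.016727
R_total = 0.10922 + 5.451 + 0.3631 + 0.1966 + 0.016727 = 6.1366 m²·K/W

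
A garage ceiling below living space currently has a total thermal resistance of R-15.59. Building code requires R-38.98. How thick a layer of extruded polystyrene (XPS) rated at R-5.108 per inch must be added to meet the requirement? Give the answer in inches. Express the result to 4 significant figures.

ΔR = 38.98 − 15.59 = 23.39 ft²·°F·h/BTU
L = ΔR / (R/in) = 23.39/5.108 = 4.5791 in

4.579 in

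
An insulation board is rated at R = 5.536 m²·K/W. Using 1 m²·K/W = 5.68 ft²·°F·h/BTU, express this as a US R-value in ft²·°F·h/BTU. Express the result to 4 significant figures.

31.44 ft²·°F·h/BTU

R_US = 5.536 × 5.68 = 31.444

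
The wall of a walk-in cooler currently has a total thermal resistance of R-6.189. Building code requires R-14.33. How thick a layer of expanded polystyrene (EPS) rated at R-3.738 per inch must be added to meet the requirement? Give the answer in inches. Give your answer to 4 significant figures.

ΔR = 14.33 − 6.189 = 8.141 ft²·°F·h/BTU
L = ΔR / (R/in) = 8.141/3.738 = 2.1779 in

2.178 in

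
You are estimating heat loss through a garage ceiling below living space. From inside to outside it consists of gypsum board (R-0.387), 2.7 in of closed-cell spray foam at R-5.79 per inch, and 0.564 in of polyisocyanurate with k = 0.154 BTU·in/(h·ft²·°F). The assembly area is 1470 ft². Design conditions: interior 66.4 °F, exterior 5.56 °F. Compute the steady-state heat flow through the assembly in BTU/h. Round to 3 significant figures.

4540 BTU/h

2.7 × 5.79 = 15.63
0.564/0.154 = 3.662
R_total = 0.387 + 15.63 + 3.662 = 19.68 ft²·°F·h/BTU
Q = A·ΔT/R = 1470 × (66.4 − 5.56) / 19.68 = 4544 BTU/h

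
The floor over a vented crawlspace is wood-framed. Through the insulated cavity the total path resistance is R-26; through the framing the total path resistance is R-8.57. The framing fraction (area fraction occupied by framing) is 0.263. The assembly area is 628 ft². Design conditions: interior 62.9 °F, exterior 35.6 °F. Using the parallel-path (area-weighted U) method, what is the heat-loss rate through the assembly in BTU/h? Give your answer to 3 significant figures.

1010 BTU/h

U_eff = 0.737/26 + 0.263/8.57 = 0.02835 + 0.03069 = 0.05903
R_eff = 1/U_eff = 16.94 ft²·°F·h/BTU
Q = 628 × (62.9 − 35.6) / 16.94 = 1012 BTU/h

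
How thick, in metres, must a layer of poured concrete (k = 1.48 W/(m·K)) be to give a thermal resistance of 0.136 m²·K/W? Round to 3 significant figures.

L = R·k = 0.136 × 1.48 = 0.2013 m

0.201 m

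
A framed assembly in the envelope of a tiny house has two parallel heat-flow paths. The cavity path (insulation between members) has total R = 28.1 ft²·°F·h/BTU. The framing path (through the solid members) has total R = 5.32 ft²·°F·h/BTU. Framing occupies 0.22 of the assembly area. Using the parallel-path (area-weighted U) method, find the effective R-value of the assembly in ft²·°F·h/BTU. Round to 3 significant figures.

14.5 ft²·°F·h/BTU

U_eff = 0.78/28.1 + 0.22/5.32 = 0.02776 + 0.04135 = 0.06911
R_eff = 1/U_eff = 14.47 ft²·°F·h/BTU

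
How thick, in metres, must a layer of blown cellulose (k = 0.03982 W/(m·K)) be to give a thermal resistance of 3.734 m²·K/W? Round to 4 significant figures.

0.1487 m

L = R·k = 3.734 × 0.03982 = 0.14869 m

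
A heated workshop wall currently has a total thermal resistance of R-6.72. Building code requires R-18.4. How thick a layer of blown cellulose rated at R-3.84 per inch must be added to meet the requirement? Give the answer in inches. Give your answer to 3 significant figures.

3.04 in

ΔR = 18.4 − 6.72 = 11.68 ft²·°F·h/BTU
L = ΔR / (R/in) = 11.68/3.84 = 3.042 in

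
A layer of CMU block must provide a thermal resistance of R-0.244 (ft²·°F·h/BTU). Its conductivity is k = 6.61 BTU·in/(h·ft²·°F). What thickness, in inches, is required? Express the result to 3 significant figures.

L = R × k = 0.244 × 6.61 = 1.613 in

1.61 in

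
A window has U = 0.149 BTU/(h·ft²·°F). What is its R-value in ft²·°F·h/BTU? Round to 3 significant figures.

6.71 ft²·°F·h/BTU

R = 1/U = 1/0.149 = 6.711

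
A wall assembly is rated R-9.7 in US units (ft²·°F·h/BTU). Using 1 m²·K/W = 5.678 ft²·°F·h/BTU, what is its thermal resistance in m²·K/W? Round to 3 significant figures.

1.71 m²·K/W

R_SI = 9.7/5.678 = 1.708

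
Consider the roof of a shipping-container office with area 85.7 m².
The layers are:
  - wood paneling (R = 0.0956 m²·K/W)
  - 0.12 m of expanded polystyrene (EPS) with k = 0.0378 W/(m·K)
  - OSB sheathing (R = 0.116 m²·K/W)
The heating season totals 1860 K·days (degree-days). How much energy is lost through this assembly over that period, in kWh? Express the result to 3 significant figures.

0.12/0.0378 = 3.175
R_total = 0.0956 + 3.175 + 0.116 = 3.386 m²·K/W
E = A × HDD × 24 / R / 1000 = 85.7 × 1860 × 24 / 3.386 / 1000 = 1130 kWh

1130 kWh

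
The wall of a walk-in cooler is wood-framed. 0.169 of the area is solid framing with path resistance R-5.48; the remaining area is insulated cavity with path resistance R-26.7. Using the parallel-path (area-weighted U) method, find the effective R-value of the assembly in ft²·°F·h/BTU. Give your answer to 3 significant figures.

16.1 ft²·°F·h/BTU

U_eff = 0.831/26.7 + 0.169/5.48 = 0.03112 + 0.03084 = 0.06196
R_eff = 1/U_eff = 16.14 ft²·°F·h/BTU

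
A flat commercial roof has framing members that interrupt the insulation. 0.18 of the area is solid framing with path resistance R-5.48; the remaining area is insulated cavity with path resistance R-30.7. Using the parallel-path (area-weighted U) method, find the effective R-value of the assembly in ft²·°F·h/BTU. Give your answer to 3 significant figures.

U_eff = 0.82/30.7 + 0.18/5.48 = 0.02671 + 0.03285 = 0.05956
R_eff = 1/U_eff = 16.79 ft²·°F·h/BTU

16.8 ft²·°F·h/BTU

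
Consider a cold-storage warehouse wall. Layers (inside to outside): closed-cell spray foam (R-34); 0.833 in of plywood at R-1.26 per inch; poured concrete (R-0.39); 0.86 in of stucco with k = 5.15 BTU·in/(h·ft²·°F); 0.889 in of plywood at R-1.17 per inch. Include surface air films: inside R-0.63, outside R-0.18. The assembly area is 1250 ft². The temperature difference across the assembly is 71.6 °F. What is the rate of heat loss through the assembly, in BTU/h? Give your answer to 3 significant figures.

2390 BTU/h

0.833 × 1.26 = 1.05
0.86/5.15 = 0.167
0.889 × 1.17 = 1.04
R_total = 0.63 + 34 + 1.05 + 0.39 + 0.167 + 1.04 + 0.18 = 37.46 ft²·°F·h/BTU
Q = A·ΔT/R = 1250 × 71.6 / 37.46 = 2389 BTU/h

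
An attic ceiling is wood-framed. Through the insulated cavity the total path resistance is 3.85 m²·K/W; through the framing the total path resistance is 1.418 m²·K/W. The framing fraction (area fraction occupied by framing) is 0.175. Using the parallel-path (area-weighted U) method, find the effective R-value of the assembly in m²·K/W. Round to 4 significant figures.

U_eff = 0.825/3.85 + 0.175/1.418 = 0.21429 + 0.12341 = 0.3377
R_eff = 1/U_eff = 2.9612 m²·K/W

2.961 m²·K/W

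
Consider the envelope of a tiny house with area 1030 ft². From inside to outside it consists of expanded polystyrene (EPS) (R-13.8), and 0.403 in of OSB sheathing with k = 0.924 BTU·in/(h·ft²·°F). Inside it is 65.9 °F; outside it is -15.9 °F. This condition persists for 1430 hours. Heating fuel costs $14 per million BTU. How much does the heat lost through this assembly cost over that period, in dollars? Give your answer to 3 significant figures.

118 dollars

0.403/0.924 = 0.4361
R_total = 13.8 + 0.4361 = 14.24 ft²·°F·h/BTU
Q = 1030 × (65.9 − (-15.9)) / 14.24 = 5918 BTU/h
E = 5918 × 1430 = 8463000 BTU
Cost = 8463000/10⁶ × 14 = $118.5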